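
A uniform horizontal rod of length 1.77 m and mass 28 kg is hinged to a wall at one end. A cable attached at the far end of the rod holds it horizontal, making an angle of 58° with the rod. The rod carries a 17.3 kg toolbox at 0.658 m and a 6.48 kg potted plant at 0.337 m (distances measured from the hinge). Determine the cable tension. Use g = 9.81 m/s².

Take moments about the hinge.
Beam weight: 28 × 9.81 = 274.7 N down at 0.885 m → arm 0.885 m, τ = 274.7 × 0.885 = 243.1 N·m clockwise.
Toolbox: 17.3 × 9.81 = 169.7 N down at 0.658 m → arm 0.658 m, τ = 169.7 × 0.658 = 111.7 N·m clockwise.
Potted plant: 6.48 × 9.81 = 63.57 N down at 0.337 m → arm 0.337 m, τ = 63.57 × 0.337 = 21.42 N·m clockwise.
Total clockwise load moment = 376.2 N·m.
The cable tension T acts at 1.77 m; only its component perpendicular to the rod, T sinθ, produces torque. sin 58° = 0.848.
Setting net torque to zero: T × 1.77 × 0.848 = 376.2 → T = 376.2 / 1.501 = 251 N.

T ≈ 251 N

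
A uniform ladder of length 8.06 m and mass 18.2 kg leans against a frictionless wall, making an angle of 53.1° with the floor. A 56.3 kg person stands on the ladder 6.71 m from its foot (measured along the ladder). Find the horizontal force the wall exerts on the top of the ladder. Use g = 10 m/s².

N_wall ≈ 420 N

Sum moments about the foot of the ladder (the floor normal and friction both act there and drop out).
Ladder weight 18.2×10 = 182 N acts at 4.03 m along the ladder; its horizontal arm is 4.03·cos53.1° = 2.42 m → τ = 440.4 N·m clockwise.
Person: 56.3×10 = 563 N at 6.71 m → arm 4.029 m → τ = 2268 N·m clockwise.
Wall normal N acts horizontally at the top; its moment arm is the height L sinθ = 8.06·sin53.1° = 6.445 m, counterclockwise.
Balancing moments: N × 6.445 = 2708, giving N = 420 N.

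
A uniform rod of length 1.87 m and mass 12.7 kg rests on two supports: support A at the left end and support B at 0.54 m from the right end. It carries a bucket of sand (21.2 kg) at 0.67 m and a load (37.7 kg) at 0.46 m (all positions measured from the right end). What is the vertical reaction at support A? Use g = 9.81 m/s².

R_A ≈ 35.1 N

Sum moments about support B (its reaction then has zero moment arm).
Beam weight: 12.7 × 9.81 = 124.6 N down at 0.935 m → arm 0.395 m, τ = 124.6 × 0.395 = 49.22 N·m counterclockwise.
Bucket of sand: 21.2 × 9.81 = 208 N down at 0.67 m → arm 0.13 m, τ = 208 × 0.13 = 27.04 N·m counterclockwise.
Load: 37.7 × 9.81 = 369.8 N down at 0.46 m → arm 0.08 m, τ = 369.8 × 0.08 = 29.58 N·m clockwise.
Net load moment about support B = 46.68 N·m counterclockwise.
Reaction R at support A is upward at 1.87 m, arm 1.33 m → moment R × 1.33 clockwise.
Balancing moments: R × 1.33 = 46.68, giving R = 35.1 N.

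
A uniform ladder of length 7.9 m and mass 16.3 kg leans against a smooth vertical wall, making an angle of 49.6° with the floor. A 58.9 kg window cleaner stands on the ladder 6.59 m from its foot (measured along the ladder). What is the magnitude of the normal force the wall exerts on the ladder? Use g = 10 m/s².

Taking torques about the foot of the ladder:
Ladder weight 16.3×10 = 163 N acts at 3.95 m along the ladder; its horizontal arm is 3.95·cos49.6° = 2.56 m → τ = 417.3 N·m clockwise.
Window cleaner: 58.9×10 = 589 N at 6.59 m → arm 4.271 m → τ = 2516 N·m clockwise.
Wall normal N acts horizontally at the top; its moment arm is the height L sinθ = 7.9·sin49.6° = 6.016 m, counterclockwise.
For rotational equilibrium, N × 6.016 = 2933, so N = 488 N.

N_wall ≈ 488 N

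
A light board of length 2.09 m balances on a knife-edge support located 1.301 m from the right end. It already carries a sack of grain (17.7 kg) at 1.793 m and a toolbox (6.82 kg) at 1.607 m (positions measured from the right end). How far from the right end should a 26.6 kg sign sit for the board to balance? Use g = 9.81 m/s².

x ≈ 0.895 m from the right end

Sum moments about the knife-edge support (at 1.301 m from the right end) (the support reaction has zero arm there).
Sack of grain: 17.7 × 9.81 = 173.6 N down at 1.793 m → arm 0.492 m, τ = 173.6 × 0.492 = 85.41 N·m counterclockwise.
Toolbox: 6.82 × 9.81 = 66.9 N down at 1.607 m → arm 0.306 m, τ = 66.9 × 0.306 = 20.47 N·m counterclockwise.
Net moment of existing loads = 105.9 N·m counterclockwise.
The sign weighs 26.6 × 9.81 = 260.9 N and must supply an equal clockwise moment, so its lever arm about the knife-edge support is 105.9 / 260.9 = 0.406 m.
That puts it at 1.301 − 0.406 = 0.895 m from the right end.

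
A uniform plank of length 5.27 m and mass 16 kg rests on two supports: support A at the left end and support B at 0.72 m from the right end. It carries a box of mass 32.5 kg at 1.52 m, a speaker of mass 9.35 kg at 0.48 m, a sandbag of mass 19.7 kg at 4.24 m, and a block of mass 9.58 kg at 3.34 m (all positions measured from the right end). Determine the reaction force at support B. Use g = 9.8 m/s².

R_B ≈ 533 N

Taking torques about support A:
Beam weight: 16 × 9.8 = 156.8 N down at 2.635 m → arm 2.635 m, τ = 156.8 × 2.635 = 413.2 N·m clockwise.
Box: 32.5 × 9.8 = 318.5 N down at 1.52 m → arm 3.75 m, τ = 318.5 × 3.75 = 1194 N·m clockwise.
Speaker: 9.35 × 9.8 = 91.63 N down at 0.48 m → arm 4.79 m, τ = 91.63 × 4.79 = 438.9 N·m clockwise.
Sandbag: 19.7 × 9.8 = 193.1 N down at 4.24 m → arm 1.03 m, τ = 193.1 × 1.03 = 198.9 N·m clockwise.
Block: 9.58 × 9.8 = 93.88 N down at 3.34 m → arm 1.93 m, τ = 93.88 × 1.93 = 181.2 N·m clockwise.
Net load moment about support A = 2426 N·m clockwise.
Reaction R at support B is upward at 0.72 m, arm 4.55 m → moment R × 4.55 counterclockwise.
For rotational equilibrium, R × 4.55 = 2426, so R = 533 N.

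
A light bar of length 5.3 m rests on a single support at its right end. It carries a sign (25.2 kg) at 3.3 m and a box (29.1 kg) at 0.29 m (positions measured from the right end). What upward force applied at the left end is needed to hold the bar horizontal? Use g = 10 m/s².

F ≈ 173 N

Sum moments about the right end (the unknown pivot reaction has zero arm there).
Sign: 25.2 × 10 = 252 N down at 3.3 m → arm 3.3 m, τ = 252 × 3.3 = 831.6 N·m counterclockwise.
Box: 29.1 × 10 = 291 N down at 0.29 m → arm 0.29 m, τ = 291 × 0.29 = 84.39 N·m counterclockwise.
Net moment of the loads = 916 N·m counterclockwise.
The upward force F acts at the left end, arm 5.3 m, giving F × 5.3 clockwise.
Balancing moments: F × 5.3 = 916, giving F = 916 / 5.3 = 173 N.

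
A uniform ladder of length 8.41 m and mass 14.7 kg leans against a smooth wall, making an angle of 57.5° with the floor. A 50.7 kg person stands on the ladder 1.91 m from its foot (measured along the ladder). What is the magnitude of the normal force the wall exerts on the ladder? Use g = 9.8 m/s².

N_wall ≈ 118 N

Sum moments about the foot of the ladder (the floor normal and friction both act there and drop out).
Ladder weight 14.7×9.8 = 144.1 N acts at 4.205 m along the ladder; its horizontal arm is 4.205·cos57.5° = 2.259 m → τ = 325.5 N·m clockwise.
Person: 50.7×9.8 = 496.9 N at 1.91 m → arm 1.026 m → τ = 509.8 N·m clockwise.
Wall normal N acts horizontally at the top; its moment arm is the height L sinθ = 8.41·sin57.5° = 7.093 m, counterclockwise.
Στ = 0 ⇒ N × 7.093 = 835.3 ⇒ N = 118 N.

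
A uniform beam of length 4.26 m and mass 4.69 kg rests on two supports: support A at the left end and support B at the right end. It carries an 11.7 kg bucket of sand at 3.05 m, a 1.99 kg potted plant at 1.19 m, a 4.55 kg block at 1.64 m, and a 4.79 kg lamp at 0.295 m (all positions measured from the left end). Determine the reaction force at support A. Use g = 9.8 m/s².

Taking torques about support B:
Beam weight: 4.69 × 9.8 = 45.96 N down at 2.13 m → arm 2.13 m, τ = 45.96 × 2.13 = 97.89 N·m counterclockwise.
Bucket of sand: 11.7 × 9.8 = 114.7 N down at 3.05 m → arm 1.21 m, τ = 114.7 × 1.21 = 138.8 N·m counterclockwise.
Potted plant: 1.99 × 9.8 = 19.5 N down at 1.19 m → arm 3.07 m, τ = 19.5 × 3.07 = 59.86 N·m counterclockwise.
Block: 4.55 × 9.8 = 44.59 N down at 1.64 m → arm 2.62 m, τ = 44.59 × 2.62 = 116.8 N·m counterclockwise.
Lamp: 4.79 × 9.8 = 46.94 N down at 0.295 m → arm 3.965 m, τ = 46.94 × 3.965 = 186.1 N·m counterclockwise.
Net load moment about support B = 599.5 N·m counterclockwise.
Reaction R at support A is upward at 0 m, arm 4.26 m → moment R × 4.26 clockwise.
Setting net torque to zero: R × 4.26 = 599.5 → R = 141 N.

R_A ≈ 141 N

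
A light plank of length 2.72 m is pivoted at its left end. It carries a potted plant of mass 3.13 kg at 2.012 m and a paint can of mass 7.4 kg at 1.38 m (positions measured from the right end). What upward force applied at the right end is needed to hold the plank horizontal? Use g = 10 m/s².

Take moments about the left end.
Potted plant: 3.13 × 10 = 31.3 N down at 2.012 m → arm 0.708 m, τ = 31.3 × 0.708 = 22.16 N·m clockwise.
Paint can: 7.4 × 10 = 74 N down at 1.38 m → arm 1.34 m, τ = 74 × 1.34 = 99.16 N·m clockwise.
Net moment of the loads = 121.3 N·m clockwise.
The upward force F acts at the right end, arm 2.72 m, giving F × 2.72 counterclockwise.
Setting net torque to zero: F × 2.72 = 121.3 → F = 121.3 / 2.72 = 44.6 N.

F ≈ 44.6 N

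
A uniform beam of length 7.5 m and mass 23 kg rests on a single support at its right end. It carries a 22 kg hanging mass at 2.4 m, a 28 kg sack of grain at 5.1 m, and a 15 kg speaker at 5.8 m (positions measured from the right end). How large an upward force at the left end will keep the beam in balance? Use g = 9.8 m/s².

F ≈ 482 N

Choose the right end as the axis so the unknown pivot reaction has zero arm there.
Beam weight: 23 × 9.8 = 225.4 N down at 3.75 m → arm 3.75 m, τ = 225.4 × 3.75 = 845.2 N·m counterclockwise.
Hanging mass: 22 × 9.8 = 215.6 N down at 2.4 m → arm 2.4 m, τ = 215.6 × 2.4 = 517.4 N·m counterclockwise.
Sack of grain: 28 × 9.8 = 274.4 N down at 5.1 m → arm 5.1 m, τ = 274.4 × 5.1 = 1399 N·m counterclockwise.
Speaker: 15 × 9.8 = 147 N down at 5.8 m → arm 5.8 m, τ = 147 × 5.8 = 852.6 N·m counterclockwise.
Net moment of the loads = 3614 N·m counterclockwise.
The upward force F acts at the left end, arm 7.5 m, giving F × 7.5 clockwise.
Στ = 0 ⇒ F × 7.5 = 3614 ⇒ F = 3614 / 7.5 = 482 N.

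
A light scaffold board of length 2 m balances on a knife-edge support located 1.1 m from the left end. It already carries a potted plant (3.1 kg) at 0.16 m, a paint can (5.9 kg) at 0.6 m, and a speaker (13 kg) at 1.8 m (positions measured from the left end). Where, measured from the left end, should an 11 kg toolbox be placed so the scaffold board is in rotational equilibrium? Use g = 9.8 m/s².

x ≈ 0.806 m from the left end

Sum moments about the knife-edge support (at 1.1 m from the left end) (the support reaction has zero arm there).
Potted plant: 3.1 × 9.8 = 30.38 N down at 0.16 m → arm 0.94 m, τ = 30.38 × 0.94 = 28.56 N·m counterclockwise.
Paint can: 5.9 × 9.8 = 57.82 N down at 0.6 m → arm 0.5 m, τ = 57.82 × 0.5 = 28.91 N·m counterclockwise.
Speaker: 13 × 9.8 = 127.4 N down at 1.8 m → arm 0.7 m, τ = 127.4 × 0.7 = 89.18 N·m clockwise.
Net moment of existing loads = 31.71 N·m clockwise.
The toolbox weighs 11 × 9.8 = 107.8 N and must supply an equal counterclockwise moment, so its lever arm about the knife-edge support is 31.71 / 107.8 = 0.294 m.
That puts it at 1.1 − 0.294 = 0.806 m from the left end.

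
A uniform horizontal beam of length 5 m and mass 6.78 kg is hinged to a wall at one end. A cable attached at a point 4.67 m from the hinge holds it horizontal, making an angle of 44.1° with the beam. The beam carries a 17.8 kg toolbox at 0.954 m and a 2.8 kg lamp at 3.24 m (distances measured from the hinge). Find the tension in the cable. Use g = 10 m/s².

Take moments about the hinge.
Beam weight: 6.78 × 10 = 67.8 N down at 2.5 m → arm 2.5 m, τ = 67.8 × 2.5 = 169.5 N·m clockwise.
Toolbox: 17.8 × 10 = 178 N down at 0.954 m → arm 0.954 m, τ = 178 × 0.954 = 169.8 N·m clockwise.
Lamp: 2.8 × 10 = 28 N down at 3.24 m → arm 3.24 m, τ = 28 × 3.24 = 90.72 N·m clockwise.
Total clockwise load moment = 430 N·m.
The cable tension T acts at 4.67 m; only its component perpendicular to the beam, T sinθ, produces torque. sin 44.1° = 0.6959.
Setting net torque to zero: T × 4.67 × 0.6959 = 430 → T = 430 / 3.25 = 132 N.

T ≈ 132 N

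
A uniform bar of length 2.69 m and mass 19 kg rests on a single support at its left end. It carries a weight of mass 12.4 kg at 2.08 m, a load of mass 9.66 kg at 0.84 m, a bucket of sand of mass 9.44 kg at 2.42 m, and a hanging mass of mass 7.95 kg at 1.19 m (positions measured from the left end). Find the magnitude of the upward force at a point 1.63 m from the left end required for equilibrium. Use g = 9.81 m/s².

F ≈ 552 N

Taking torques about the left end:
Beam weight: 19 × 9.81 = 186.4 N down at 1.345 m → arm 1.345 m, τ = 186.4 × 1.345 = 250.7 N·m clockwise.
Weight: 12.4 × 9.81 = 121.6 N down at 2.08 m → arm 2.08 m, τ = 121.6 × 2.08 = 252.9 N·m clockwise.
Load: 9.66 × 9.81 = 94.76 N down at 0.84 m → arm 0.84 m, τ = 94.76 × 0.84 = 79.6 N·m clockwise.
Bucket of sand: 9.44 × 9.81 = 92.61 N down at 2.42 m → arm 2.42 m, τ = 92.61 × 2.42 = 224.1 N·m clockwise.
Hanging mass: 7.95 × 9.81 = 77.99 N down at 1.19 m → arm 1.19 m, τ = 77.99 × 1.19 = 92.81 N·m clockwise.
Net moment of the loads = 900.1 N·m clockwise.
The upward force F acts at a point 1.63 m from the left end, arm 1.63 m, giving F × 1.63 counterclockwise.
Στ = 0 ⇒ F × 1.63 = 900.1 ⇒ F = 900.1 / 1.63 = 552 N.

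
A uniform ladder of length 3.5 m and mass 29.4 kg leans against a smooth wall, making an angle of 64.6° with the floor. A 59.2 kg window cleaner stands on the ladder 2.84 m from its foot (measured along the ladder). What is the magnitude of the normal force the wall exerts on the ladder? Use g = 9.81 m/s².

N_wall ≈ 292 N

Take moments about the foot of the ladder.
Ladder weight 29.4×9.81 = 288.4 N acts at 1.75 m along the ladder; its horizontal arm is 1.75·cos64.6° = 0.7506 m → τ = 216.5 N·m clockwise.
Window cleaner: 59.2×9.81 = 580.8 N at 2.84 m → arm 1.218 m → τ = 707.4 N·m clockwise.
Wall normal N acts horizontally at the top; its moment arm is the height L sinθ = 3.5·sin64.6° = 3.162 m, counterclockwise.
Setting net torque to zero: N × 3.162 = 923.9 → N = 292 N.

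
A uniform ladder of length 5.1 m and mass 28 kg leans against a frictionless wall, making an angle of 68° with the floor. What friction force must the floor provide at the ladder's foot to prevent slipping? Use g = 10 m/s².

f ≈ 56.6 N

Choose the foot of the ladder as the axis so the floor normal and friction both act there and drop out.
Ladder weight 28×10 = 280 N acts at 2.55 m along the ladder; its horizontal arm is 2.55·cos68° = 0.9552 m → τ = 267.5 N·m clockwise.
Wall normal N acts horizontally at the top; its moment arm is the height L sinθ = 5.1·sin68° = 4.729 m, counterclockwise.
Balancing moments: N × 4.729 = 267.5, giving N = 56.6 N.
ΣFx = 0: friction at the foot balances the wall's push, so f = N_wall = 56.6 N.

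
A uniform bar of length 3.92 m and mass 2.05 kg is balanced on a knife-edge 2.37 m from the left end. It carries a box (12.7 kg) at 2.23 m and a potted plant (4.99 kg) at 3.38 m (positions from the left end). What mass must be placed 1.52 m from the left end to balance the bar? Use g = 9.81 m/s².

Choose the knife-edge (at 2.37 m from the left end) as the axis so the support reaction has zero arm there.
Beam weight: 2.05 × 9.81 = 20.11 N down at 1.96 m → arm 0.41 m, τ = 20.11 × 0.41 = 8.245 N·m counterclockwise.
Box: 12.7 × 9.81 = 124.6 N down at 2.23 m → arm 0.14 m, τ = 124.6 × 0.14 = 17.44 N·m counterclockwise.
Potted plant: 4.99 × 9.81 = 48.95 N down at 3.38 m → arm 1.01 m, τ = 48.95 × 1.01 = 49.44 N·m clockwise.
Net moment of known loads = 23.75 N·m clockwise.
An unknown mass m at 1.52 m has arm 0.85 m; its moment is m·g·0.85 counterclockwise.
Setting net torque to zero: m × 9.81 × 0.85 = 23.75 → m = 23.75 / (9.81 × 0.85) = 2.85 kg.

m ≈ 2.85 kg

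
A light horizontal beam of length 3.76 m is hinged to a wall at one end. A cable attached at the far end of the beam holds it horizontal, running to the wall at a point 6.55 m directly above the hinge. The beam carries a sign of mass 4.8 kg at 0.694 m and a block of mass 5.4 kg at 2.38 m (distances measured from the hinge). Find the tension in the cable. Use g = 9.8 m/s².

About the hinge:
Sign: 4.8 × 9.8 = 47.04 N down at 0.694 m → arm 0.694 m, τ = 47.04 × 0.694 = 32.65 N·m clockwise.
Block: 5.4 × 9.8 = 52.92 N down at 2.38 m → arm 2.38 m, τ = 52.92 × 2.38 = 125.9 N·m clockwise.
Total clockwise load moment = 158.6 N·m.
The cable tension T acts at 3.76 m; only its component perpendicular to the beam, T sinθ, produces torque. sinθ = h/√(h²+d²) = 6.55/√(6.55²+3.76²) = 0.8673.
For rotational equilibrium, T × 3.76 × 0.8673 = 158.6, so T = 158.6 / 3.261 = 48.6 N.

T ≈ 48.6 N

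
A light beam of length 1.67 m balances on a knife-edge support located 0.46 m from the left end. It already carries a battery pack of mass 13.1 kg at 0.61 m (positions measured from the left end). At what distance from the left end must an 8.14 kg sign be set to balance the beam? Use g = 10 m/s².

Choose the knife-edge support (at 0.46 m from the left end) as the axis so the support reaction has zero arm there.
Battery pack: 13.1 × 10 = 131 N down at 0.61 m → arm 0.15 m, τ = 131 × 0.15 = 19.65 N·m clockwise.
Net moment of existing loads = 19.65 N·m clockwise.
The sign weighs 8.14 × 10 = 81.4 N and must supply an equal counterclockwise moment, so its lever arm about the knife-edge support is 19.65 / 81.4 = 0.241 m.
That puts it at 0.46 − 0.241 = 0.219 m from the left end.

x ≈ 0.219 m from the left end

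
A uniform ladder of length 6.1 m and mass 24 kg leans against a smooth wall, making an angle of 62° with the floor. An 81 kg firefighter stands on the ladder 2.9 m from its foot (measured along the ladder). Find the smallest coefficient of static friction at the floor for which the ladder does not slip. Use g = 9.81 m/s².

About the foot of the ladder:
Ladder weight 24×9.81 = 235.4 N acts at 3.05 m along the ladder; its horizontal arm is 3.05·cos62° = 1.432 m → τ = 337.1 N·m clockwise.
Firefighter: 81×9.81 = 794.6 N at 2.9 m → arm 1.361 m → τ = 1081 N·m clockwise.
Wall normal N acts horizontally at the top; its moment arm is the height L sinθ = 6.1·sin62° = 5.386 m, counterclockwise.
For rotational equilibrium, N × 5.386 = 1418, so N = 263.3 N.
ΣFx = 0 ⇒ f = N_wall = 263.3 N. ΣFy = 0 ⇒ N_floor = 1030 N.
μ_min = f / N_floor = 263.3 / 1030 = 0.256.

μ_min ≈ 0.256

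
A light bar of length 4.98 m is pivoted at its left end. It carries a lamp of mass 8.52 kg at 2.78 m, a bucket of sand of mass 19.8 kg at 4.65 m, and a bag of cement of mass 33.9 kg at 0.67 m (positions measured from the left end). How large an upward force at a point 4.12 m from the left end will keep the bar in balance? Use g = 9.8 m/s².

About the left end:
Lamp: 8.52 × 9.8 = 83.5 N down at 2.78 m → arm 2.78 m, τ = 83.5 × 2.78 = 232.1 N·m clockwise.
Bucket of sand: 19.8 × 9.8 = 194 N down at 4.65 m → arm 4.65 m, τ = 194 × 4.65 = 902.1 N·m clockwise.
Bag of cement: 33.9 × 9.8 = 332.2 N down at 0.67 m → arm 0.67 m, τ = 332.2 × 0.67 = 222.6 N·m clockwise.
Net moment of the loads = 1357 N·m clockwise.
The upward force F acts at a point 4.12 m from the left end, arm 4.12 m, giving F × 4.12 counterclockwise.
Στ = 0 ⇒ F × 4.12 = 1357 ⇒ F = 1357 / 4.12 = 329 N.

F ≈ 329 N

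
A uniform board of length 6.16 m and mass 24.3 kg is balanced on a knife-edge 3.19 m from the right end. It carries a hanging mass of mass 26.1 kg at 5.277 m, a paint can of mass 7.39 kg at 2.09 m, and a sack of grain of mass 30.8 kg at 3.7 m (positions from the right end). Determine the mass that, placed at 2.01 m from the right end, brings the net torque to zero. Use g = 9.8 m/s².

About the knife-edge (at 3.19 m from the right end):
Beam weight: 24.3 × 9.8 = 238.1 N down at 3.08 m → arm 0.11 m, τ = 238.1 × 0.11 = 26.19 N·m clockwise.
Hanging mass: 26.1 × 9.8 = 255.8 N down at 5.277 m → arm 2.087 m, τ = 255.8 × 2.087 = 533.9 N·m counterclockwise.
Paint can: 7.39 × 9.8 = 72.42 N down at 2.09 m → arm 1.1 m, τ = 72.42 × 1.1 = 79.66 N·m clockwise.
Sack of grain: 30.8 × 9.8 = 301.8 N down at 3.7 m → arm 0.51 m, τ = 301.8 × 0.51 = 153.9 N·m counterclockwise.
Net moment of known loads = 581.9 N·m counterclockwise.
An unknown mass m at 2.01 m has arm 1.18 m; its moment is m·g·1.18 clockwise.
Στ = 0 ⇒ m × 9.8 × 1.18 = 581.9 ⇒ m = 581.9 / (9.8 × 1.18) = 50.3 kg.

m ≈ 50.3 kg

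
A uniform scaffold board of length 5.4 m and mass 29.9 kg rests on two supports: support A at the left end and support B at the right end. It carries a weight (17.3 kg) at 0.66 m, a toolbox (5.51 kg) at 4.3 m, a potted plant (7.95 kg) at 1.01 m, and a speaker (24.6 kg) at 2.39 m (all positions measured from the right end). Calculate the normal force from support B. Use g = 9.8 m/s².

R_B ≈ 504 N

Taking torques about support A:
Beam weight: 29.9 × 9.8 = 293 N down at 2.7 m → arm 2.7 m, τ = 293 × 2.7 = 791.1 N·m clockwise.
Weight: 17.3 × 9.8 = 169.5 N down at 0.66 m → arm 4.74 m, τ = 169.5 × 4.74 = 803.4 N·m clockwise.
Toolbox: 5.51 × 9.8 = 54 N down at 4.3 m → arm 1.1 m, τ = 54 × 1.1 = 59.4 N·m clockwise.
Potted plant: 7.95 × 9.8 = 77.91 N down at 1.01 m → arm 4.39 m, τ = 77.91 × 4.39 = 342 N·m clockwise.
Speaker: 24.6 × 9.8 = 241.1 N down at 2.39 m → arm 3.01 m, τ = 241.1 × 3.01 = 725.7 N·m clockwise.
Net load moment about support A = 2722 N·m clockwise.
Reaction R at support B is upward at 0 m, arm 5.4 m → moment R × 5.4 counterclockwise.
Balancing moments: R × 5.4 = 2722, giving R = 504 N.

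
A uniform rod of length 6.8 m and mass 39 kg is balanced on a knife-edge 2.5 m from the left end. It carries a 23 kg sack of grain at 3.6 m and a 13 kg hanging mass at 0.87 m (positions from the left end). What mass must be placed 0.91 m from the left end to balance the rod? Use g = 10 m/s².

m ≈ 24.7 kg

Take moments about the knife-edge (at 2.5 m from the left end).
Beam weight: 39 × 10 = 390 N down at 3.4 m → arm 0.9 m, τ = 390 × 0.9 = 351 N·m clockwise.
Sack of grain: 23 × 10 = 230 N down at 3.6 m → arm 1.1 m, τ = 230 × 1.1 = 253 N·m clockwise.
Hanging mass: 13 × 10 = 130 N down at 0.87 m → arm 1.63 m, τ = 130 × 1.63 = 211.9 N·m counterclockwise.
Net moment of known loads = 392.1 N·m clockwise.
An unknown mass m at 0.91 m has arm 1.59 m; its moment is m·g·1.59 counterclockwise.
Balancing moments: m × 10 × 1.59 = 392.1, giving m = 392.1 / (10 × 1.59) = 24.7 kg.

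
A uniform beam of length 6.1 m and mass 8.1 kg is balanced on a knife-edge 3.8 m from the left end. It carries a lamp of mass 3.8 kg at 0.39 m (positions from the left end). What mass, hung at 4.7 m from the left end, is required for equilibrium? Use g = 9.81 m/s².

m ≈ 21.1 kg

Take moments about the knife-edge (at 3.8 m from the left end).
Beam weight: 8.1 × 9.81 = 79.46 N down at 3.05 m → arm 0.75 m, τ = 79.46 × 0.75 = 59.59 N·m counterclockwise.
Lamp: 3.8 × 9.81 = 37.28 N down at 0.39 m → arm 3.41 m, τ = 37.28 × 3.41 = 127.1 N·m counterclockwise.
Net moment of known loads = 186.7 N·m counterclockwise.
An unknown mass m at 4.7 m has arm 0.9 m; its moment is m·g·0.9 clockwise.
For rotational equilibrium, m × 9.81 × 0.9 = 186.7, so m = 186.7 / (9.81 × 0.9) = 21.1 kg.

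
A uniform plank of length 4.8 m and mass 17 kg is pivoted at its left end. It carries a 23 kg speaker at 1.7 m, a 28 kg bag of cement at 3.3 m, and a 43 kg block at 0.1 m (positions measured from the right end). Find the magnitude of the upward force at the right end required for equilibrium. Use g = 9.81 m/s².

F ≈ 728 N

Take moments about the left end.
Beam weight: 17 × 9.81 = 166.8 N down at 2.4 m → arm 2.4 m, τ = 166.8 × 2.4 = 400.3 N·m clockwise.
Speaker: 23 × 9.81 = 225.6 N down at 1.7 m → arm 3.1 m, τ = 225.6 × 3.1 = 699.4 N·m clockwise.
Bag of cement: 28 × 9.81 = 274.7 N down at 3.3 m → arm 1.5 m, τ = 274.7 × 1.5 = 412 N·m clockwise.
Block: 43 × 9.81 = 421.8 N down at 0.1 m → arm 4.7 m, τ = 421.8 × 4.7 = 1982 N·m clockwise.
Net moment of the loads = 3494 N·m clockwise.
The upward force F acts at the right end, arm 4.8 m, giving F × 4.8 counterclockwise.
For rotational equilibrium, F × 4.8 = 3494, so F = 3494 / 4.8 = 728 N.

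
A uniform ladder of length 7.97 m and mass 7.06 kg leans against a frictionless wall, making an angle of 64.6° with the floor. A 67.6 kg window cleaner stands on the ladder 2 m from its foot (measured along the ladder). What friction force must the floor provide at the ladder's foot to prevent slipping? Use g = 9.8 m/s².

Take moments about the foot of the ladder.
Ladder weight 7.06×9.8 = 69.19 N acts at 3.985 m along the ladder; its horizontal arm is 3.985·cos64.6° = 1.709 m → τ = 118.2 N·m clockwise.
Window cleaner: 67.6×9.8 = 662.5 N at 2 m → arm 0.8579 m → τ = 568.4 N·m clockwise.
Wall normal N acts horizontally at the top; its moment arm is the height L sinθ = 7.97·sin64.6° = 7.2 m, counterclockwise.
Setting net torque to zero: N × 7.2 = 686.6 → N = 95.4 N.
ΣFx = 0: friction at the foot balances the wall's push, so f = N_wall = 95.4 N.

f ≈ 95.4 N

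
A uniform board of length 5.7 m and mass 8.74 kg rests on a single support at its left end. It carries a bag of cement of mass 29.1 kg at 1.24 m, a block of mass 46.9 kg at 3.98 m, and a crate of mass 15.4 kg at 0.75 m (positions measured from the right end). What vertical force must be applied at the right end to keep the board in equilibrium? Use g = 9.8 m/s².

F ≈ 536 N

Taking torques about the left end:
Beam weight: 8.74 × 9.8 = 85.65 N down at 2.85 m → arm 2.85 m, τ = 85.65 × 2.85 = 244.1 N·m clockwise.
Bag of cement: 29.1 × 9.8 = 285.2 N down at 1.24 m → arm 4.46 m, τ = 285.2 × 4.46 = 1272 N·m clockwise.
Block: 46.9 × 9.8 = 459.6 N down at 3.98 m → arm 1.72 m, τ = 459.6 × 1.72 = 790.5 N·m clockwise.
Crate: 15.4 × 9.8 = 150.9 N down at 0.75 m → arm 4.95 m, τ = 150.9 × 4.95 = 747 N·m clockwise.
Net moment of the loads = 3054 N·m clockwise.
The upward force F acts at the right end, arm 5.7 m, giving F × 5.7 counterclockwise.
Setting net torque to zero: F × 5.7 = 3054 → F = 3054 / 5.7 = 536 N.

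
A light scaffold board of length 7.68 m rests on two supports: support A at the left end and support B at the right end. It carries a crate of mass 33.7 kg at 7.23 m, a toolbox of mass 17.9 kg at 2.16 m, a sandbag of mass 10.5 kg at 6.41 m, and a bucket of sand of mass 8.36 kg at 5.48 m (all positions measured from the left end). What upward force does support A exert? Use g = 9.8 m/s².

Taking torques about support B:
Crate: 33.7 × 9.8 = 330.3 N down at 7.23 m → arm 0.45 m, τ = 330.3 × 0.45 = 148.6 N·m counterclockwise.
Toolbox: 17.9 × 9.8 = 175.4 N down at 2.16 m → arm 5.52 m, τ = 175.4 × 5.52 = 968.2 N·m counterclockwise.
Sandbag: 10.5 × 9.8 = 102.9 N down at 6.41 m → arm 1.27 m, τ = 102.9 × 1.27 = 130.7 N·m counterclockwise.
Bucket of sand: 8.36 × 9.8 = 81.93 N down at 5.48 m → arm 2.2 m, τ = 81.93 × 2.2 = 180.2 N·m counterclockwise.
Net load moment about support B = 1428 N·m counterclockwise.
Reaction R at support A is upward at 0 m, arm 7.68 m → moment R × 7.68 clockwise.
For rotational equilibrium, R × 7.68 = 1428, so R = 186 N.

R_A ≈ 186 N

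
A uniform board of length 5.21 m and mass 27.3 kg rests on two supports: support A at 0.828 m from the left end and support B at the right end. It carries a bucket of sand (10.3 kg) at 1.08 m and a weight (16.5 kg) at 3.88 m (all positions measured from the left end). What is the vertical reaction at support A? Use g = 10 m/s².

R_A ≈ 309 N

Sum moments about support B (its reaction then has zero moment arm).
Beam weight: 27.3 × 10 = 273 N down at 2.605 m → arm 2.605 m, τ = 273 × 2.605 = 711.2 N·m counterclockwise.
Bucket of sand: 10.3 × 10 = 103 N down at 1.08 m → arm 4.13 m, τ = 103 × 4.13 = 425.4 N·m counterclockwise.
Weight: 16.5 × 10 = 165 N down at 3.88 m → arm 1.33 m, τ = 165 × 1.33 = 219.5 N·m counterclockwise.
Net load moment about support B = 1356 N·m counterclockwise.
Reaction R at support A is upward at 0.828 m, arm 4.382 m → moment R × 4.382 clockwise.
Balancing moments: R × 4.382 = 1356, giving R = 309 N.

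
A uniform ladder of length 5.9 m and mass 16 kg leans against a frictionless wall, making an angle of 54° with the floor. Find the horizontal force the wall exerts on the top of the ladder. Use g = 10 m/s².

Sum moments about the foot of the ladder (the floor normal and friction both act there and drop out).
Ladder weight 16×10 = 160 N acts at 2.95 m along the ladder; its horizontal arm is 2.95·cos54° = 1.734 m → τ = 277.4 N·m clockwise.
Wall normal N acts horizontally at the top; its moment arm is the height L sinθ = 5.9·sin54° = 4.773 m, counterclockwise.
Στ = 0 ⇒ N × 4.773 = 277.4 ⇒ N = 58.1 N.

N_wall ≈ 58.1 N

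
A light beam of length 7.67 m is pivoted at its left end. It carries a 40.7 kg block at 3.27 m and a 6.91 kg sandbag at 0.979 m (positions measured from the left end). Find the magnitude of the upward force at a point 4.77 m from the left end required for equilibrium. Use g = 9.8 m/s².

About the left end:
Block: 40.7 × 9.8 = 398.9 N down at 3.27 m → arm 3.27 m, τ = 398.9 × 3.27 = 1304 N·m clockwise.
Sandbag: 6.91 × 9.8 = 67.72 N down at 0.979 m → arm 0.979 m, τ = 67.72 × 0.979 = 66.3 N·m clockwise.
Net moment of the loads = 1370 N·m clockwise.
The upward force F acts at a point 4.77 m from the left end, arm 4.77 m, giving F × 4.77 counterclockwise.
Balancing moments: F × 4.77 = 1370, giving F = 1370 / 4.77 = 287 N.

F ≈ 287 N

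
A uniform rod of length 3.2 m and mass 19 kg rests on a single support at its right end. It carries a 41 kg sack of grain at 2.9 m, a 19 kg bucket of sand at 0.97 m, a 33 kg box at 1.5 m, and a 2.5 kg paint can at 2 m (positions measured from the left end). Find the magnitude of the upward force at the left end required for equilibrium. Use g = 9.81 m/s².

F ≈ 442 N

About the right end:
Beam weight: 19 × 9.81 = 186.4 N down at 1.6 m → arm 1.6 m, τ = 186.4 × 1.6 = 298.2 N·m counterclockwise.
Sack of grain: 41 × 9.81 = 402.2 N down at 2.9 m → arm 0.3 m, τ = 402.2 × 0.3 = 120.7 N·m counterclockwise.
Bucket of sand: 19 × 9.81 = 186.4 N down at 0.97 m → arm 2.23 m, τ = 186.4 × 2.23 = 415.7 N·m counterclockwise.
Box: 33 × 9.81 = 323.7 N down at 1.5 m → arm 1.7 m, τ = 323.7 × 1.7 = 550.3 N·m counterclockwise.
Paint can: 2.5 × 9.81 = 24.53 N down at 2 m → arm 1.2 m, τ = 24.53 × 1.2 = 29.44 N·m counterclockwise.
Net moment of the loads = 1414 N·m counterclockwise.
The upward force F acts at the left end, arm 3.2 m, giving F × 3.2 clockwise.
Στ = 0 ⇒ F × 3.2 = 1414 ⇒ F = 1414 / 3.2 = 442 N.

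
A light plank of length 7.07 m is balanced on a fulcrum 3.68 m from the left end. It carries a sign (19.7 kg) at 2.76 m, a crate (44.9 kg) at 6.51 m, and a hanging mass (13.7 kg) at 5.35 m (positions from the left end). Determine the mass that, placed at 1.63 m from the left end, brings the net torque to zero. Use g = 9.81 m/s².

Sum moments about the fulcrum (at 3.68 m from the left end) (the support reaction has zero arm there).
Sign: 19.7 × 9.81 = 193.3 N down at 2.76 m → arm 0.92 m, τ = 193.3 × 0.92 = 177.8 N·m counterclockwise.
Crate: 44.9 × 9.81 = 440.5 N down at 6.51 m → arm 2.83 m, τ = 440.5 × 2.83 = 1247 N·m clockwise.
Hanging mass: 13.7 × 9.81 = 134.4 N down at 5.35 m → arm 1.67 m, τ = 134.4 × 1.67 = 224.4 N·m clockwise.
Net moment of known loads = 1294 N·m clockwise.
An unknown mass m at 1.63 m has arm 2.05 m; its moment is m·g·2.05 counterclockwise.
For rotational equilibrium, m × 9.81 × 2.05 = 1294, so m = 1294 / (9.81 × 2.05) = 64.3 kg.

m ≈ 64.3 kg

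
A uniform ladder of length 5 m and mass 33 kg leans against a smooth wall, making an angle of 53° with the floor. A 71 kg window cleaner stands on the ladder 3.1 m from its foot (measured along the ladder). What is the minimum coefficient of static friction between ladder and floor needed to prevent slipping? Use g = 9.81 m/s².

Take moments about the foot of the ladder.
Ladder weight 33×9.81 = 323.7 N acts at 2.5 m along the ladder; its horizontal arm is 2.5·cos53° = 1.505 m → τ = 487.2 N·m clockwise.
Window cleaner: 71×9.81 = 696.5 N at 3.1 m → arm 1.866 m → τ = 1300 N·m clockwise.
Wall normal N acts horizontally at the top; its moment arm is the height L sinθ = 5·sin53° = 3.993 m, counterclockwise.
Στ = 0 ⇒ N × 3.993 = 1787 ⇒ N = 447.5 N.
ΣFx = 0 ⇒ f = N_wall = 447.5 N. ΣFy = 0 ⇒ N_floor = 1020 N.
μ_min = f / N_floor = 447.5 / 1020 = 0.439.

μ_min ≈ 0.439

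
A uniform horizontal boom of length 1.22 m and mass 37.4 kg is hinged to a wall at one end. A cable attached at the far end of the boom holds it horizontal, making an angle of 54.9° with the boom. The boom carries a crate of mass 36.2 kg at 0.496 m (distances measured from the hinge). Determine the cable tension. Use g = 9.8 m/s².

T ≈ 400 N

About the hinge:
Beam weight: 37.4 × 9.8 = 366.5 N down at 0.61 m → arm 0.61 m, τ = 366.5 × 0.61 = 223.6 N·m clockwise.
Crate: 36.2 × 9.8 = 354.8 N down at 0.496 m → arm 0.496 m, τ = 354.8 × 0.496 = 176 N·m clockwise.
Total clockwise load moment = 399.6 N·m.
The cable tension T acts at 1.22 m; only its component perpendicular to the boom, T sinθ, produces torque. sin 54.9° = 0.8181.
Στ = 0 ⇒ T × 1.22 × 0.8181 = 399.6 ⇒ T = 399.6 / 0.9981 = 400 N.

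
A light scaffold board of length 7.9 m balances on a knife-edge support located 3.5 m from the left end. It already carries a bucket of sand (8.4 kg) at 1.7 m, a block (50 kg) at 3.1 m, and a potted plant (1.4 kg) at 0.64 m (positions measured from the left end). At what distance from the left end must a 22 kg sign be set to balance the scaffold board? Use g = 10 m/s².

x ≈ 5.28 m from the left end

Take moments about the knife-edge support (at 3.5 m from the left end).
Bucket of sand: 8.4 × 10 = 84 N down at 1.7 m → arm 1.8 m, τ = 84 × 1.8 = 151.2 N·m counterclockwise.
Block: 50 × 10 = 500 N down at 3.1 m → arm 0.4 m, τ = 500 × 0.4 = 200 N·m counterclockwise.
Potted plant: 1.4 × 10 = 14 N down at 0.64 m → arm 2.86 m, τ = 14 × 2.86 = 40.04 N·m counterclockwise.
Net moment of existing loads = 391.2 N·m counterclockwise.
The sign weighs 22 × 10 = 220 N and must supply an equal clockwise moment, so its lever arm about the knife-edge support is 391.2 / 220 = 1.78 m.
That puts it at 3.5 + 1.78 = 5.28 m from the left end.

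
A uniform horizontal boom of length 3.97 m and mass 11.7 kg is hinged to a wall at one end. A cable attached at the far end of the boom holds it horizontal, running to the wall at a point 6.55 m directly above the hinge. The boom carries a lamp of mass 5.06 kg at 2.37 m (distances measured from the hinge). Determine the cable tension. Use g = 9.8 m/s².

T ≈ 102 N

Taking torques about the hinge:
Beam weight: 11.7 × 9.8 = 114.7 N down at 1.985 m → arm 1.985 m, τ = 114.7 × 1.985 = 227.7 N·m clockwise.
Lamp: 5.06 × 9.8 = 49.59 N down at 2.37 m → arm 2.37 m, τ = 49.59 × 2.37 = 117.5 N·m clockwise.
Total clockwise load moment = 345.2 N·m.
The cable tension T acts at 3.97 m; only its component perpendicular to the boom, T sinθ, produces torque. sinθ = h/√(h²+d²) = 6.55/√(6.55²+3.97²) = 0.8552.
Στ = 0 ⇒ T × 3.97 × 0.8552 = 345.2 ⇒ T = 345.2 / 3.395 = 102 N.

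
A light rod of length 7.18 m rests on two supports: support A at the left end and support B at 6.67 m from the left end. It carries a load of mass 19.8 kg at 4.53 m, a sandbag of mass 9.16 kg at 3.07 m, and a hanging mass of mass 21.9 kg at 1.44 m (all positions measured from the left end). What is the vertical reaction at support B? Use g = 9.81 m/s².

R_B ≈ 220 N

About support A:
Load: 19.8 × 9.81 = 194.2 N down at 4.53 m → arm 4.53 m, τ = 194.2 × 4.53 = 879.7 N·m clockwise.
Sandbag: 9.16 × 9.81 = 89.86 N down at 3.07 m → arm 3.07 m, τ = 89.86 × 3.07 = 275.9 N·m clockwise.
Hanging mass: 21.9 × 9.81 = 214.8 N down at 1.44 m → arm 1.44 m, τ = 214.8 × 1.44 = 309.3 N·m clockwise.
Net load moment about support A = 1465 N·m clockwise.
Reaction R at support B is upward at 6.67 m, arm 6.67 m → moment R × 6.67 counterclockwise.
Setting net torque to zero: R × 6.67 = 1465 → R = 220 N.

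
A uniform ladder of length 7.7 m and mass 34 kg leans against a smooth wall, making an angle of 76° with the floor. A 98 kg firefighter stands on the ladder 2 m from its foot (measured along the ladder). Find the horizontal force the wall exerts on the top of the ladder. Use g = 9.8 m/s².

Take moments about the foot of the ladder.
Ladder weight 34×9.8 = 333.2 N acts at 3.85 m along the ladder; its horizontal arm is 3.85·cos76° = 0.9314 m → τ = 310.3 N·m clockwise.
Firefighter: 98×9.8 = 960.4 N at 2 m → arm 0.4838 m → τ = 464.6 N·m clockwise.
Wall normal N acts horizontally at the top; its moment arm is the height L sinθ = 7.7·sin76° = 7.471 m, counterclockwise.
Στ = 0 ⇒ N × 7.471 = 774.9 ⇒ N = 104 N.

N_wall ≈ 104 N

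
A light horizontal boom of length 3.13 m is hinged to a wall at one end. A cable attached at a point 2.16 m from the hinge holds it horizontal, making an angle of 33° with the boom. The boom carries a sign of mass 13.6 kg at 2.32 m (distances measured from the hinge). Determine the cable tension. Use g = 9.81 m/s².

T ≈ 263 N

Take moments about the hinge.
Sign: 13.6 × 9.81 = 133.4 N down at 2.32 m → arm 2.32 m, τ = 133.4 × 2.32 = 309.5 N·m clockwise.
Total clockwise load moment = 309.5 N·m.
The cable tension T acts at 2.16 m; only its component perpendicular to the boom, T sinθ, produces torque. sin 33° = 0.5446.
Στ = 0 ⇒ T × 2.16 × 0.5446 = 309.5 ⇒ T = 309.5 / 1.176 = 263 N.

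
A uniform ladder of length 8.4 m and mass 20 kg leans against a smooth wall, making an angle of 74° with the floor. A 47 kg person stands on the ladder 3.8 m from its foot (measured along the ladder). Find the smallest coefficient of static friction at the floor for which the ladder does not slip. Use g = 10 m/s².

About the foot of the ladder:
Ladder weight 20×10 = 200 N acts at 4.2 m along the ladder; its horizontal arm is 4.2·cos74° = 1.158 m → τ = 231.6 N·m clockwise.
Person: 47×10 = 470 N at 3.8 m → arm 1.047 m → τ = 492.1 N·m clockwise.
Wall normal N acts horizontally at the top; its moment arm is the height L sinθ = 8.4·sin74° = 8.075 m, counterclockwise.
Setting net torque to zero: N × 8.075 = 723.7 → N = 89.62 N.
ΣFx = 0 ⇒ f = N_wall = 89.62 N. ΣFy = 0 ⇒ N_floor = 670 N.
μ_min = f / N_floor = 89.62 / 670 = 0.134.

μ_min ≈ 0.134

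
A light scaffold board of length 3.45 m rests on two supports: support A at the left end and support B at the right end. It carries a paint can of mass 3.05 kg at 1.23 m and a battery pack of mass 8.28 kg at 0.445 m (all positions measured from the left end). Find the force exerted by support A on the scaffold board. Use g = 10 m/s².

Sum moments about support B (its reaction then has zero moment arm).
Paint can: 3.05 × 10 = 30.5 N down at 1.23 m → arm 2.22 m, τ = 30.5 × 2.22 = 67.71 N·m counterclockwise.
Battery pack: 8.28 × 10 = 82.8 N down at 0.445 m → arm 3.005 m, τ = 82.8 × 3.005 = 248.8 N·m counterclockwise.
Net load moment about support B = 316.5 N·m counterclockwise.
Reaction R at support A is upward at 0 m, arm 3.45 m → moment R × 3.45 clockwise.
Setting net torque to zero: R × 3.45 = 316.5 → R = 91.7 N.

R_A ≈ 91.7 N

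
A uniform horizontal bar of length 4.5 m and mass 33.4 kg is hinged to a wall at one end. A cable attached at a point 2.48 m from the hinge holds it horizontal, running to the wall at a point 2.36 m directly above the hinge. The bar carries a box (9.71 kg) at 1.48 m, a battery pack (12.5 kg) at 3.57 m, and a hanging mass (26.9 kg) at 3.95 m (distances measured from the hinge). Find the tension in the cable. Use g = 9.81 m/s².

About the hinge:
Beam weight: 33.4 × 9.81 = 327.7 N down at 2.25 m → arm 2.25 m, τ = 327.7 × 2.25 = 737.3 N·m clockwise.
Box: 9.71 × 9.81 = 95.26 N down at 1.48 m → arm 1.48 m, τ = 95.26 × 1.48 = 141 N·m clockwise.
Battery pack: 12.5 × 9.81 = 122.6 N down at 3.57 m → arm 3.57 m, τ = 122.6 × 3.57 = 437.7 N·m clockwise.
Hanging mass: 26.9 × 9.81 = 263.9 N down at 3.95 m → arm 3.95 m, τ = 263.9 × 3.95 = 1042 N·m clockwise.
Total clockwise load moment = 2358 N·m.
The cable tension T acts at 2.48 m; only its component perpendicular to the bar, T sinθ, produces torque. sinθ = h/√(h²+d²) = 2.36/√(2.36²+2.48²) = 0.6894.
Στ = 0 ⇒ T × 2.48 × 0.6894 = 2358 ⇒ T = 2358 / 1.71 = 1380 N.

T ≈ 1380 N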